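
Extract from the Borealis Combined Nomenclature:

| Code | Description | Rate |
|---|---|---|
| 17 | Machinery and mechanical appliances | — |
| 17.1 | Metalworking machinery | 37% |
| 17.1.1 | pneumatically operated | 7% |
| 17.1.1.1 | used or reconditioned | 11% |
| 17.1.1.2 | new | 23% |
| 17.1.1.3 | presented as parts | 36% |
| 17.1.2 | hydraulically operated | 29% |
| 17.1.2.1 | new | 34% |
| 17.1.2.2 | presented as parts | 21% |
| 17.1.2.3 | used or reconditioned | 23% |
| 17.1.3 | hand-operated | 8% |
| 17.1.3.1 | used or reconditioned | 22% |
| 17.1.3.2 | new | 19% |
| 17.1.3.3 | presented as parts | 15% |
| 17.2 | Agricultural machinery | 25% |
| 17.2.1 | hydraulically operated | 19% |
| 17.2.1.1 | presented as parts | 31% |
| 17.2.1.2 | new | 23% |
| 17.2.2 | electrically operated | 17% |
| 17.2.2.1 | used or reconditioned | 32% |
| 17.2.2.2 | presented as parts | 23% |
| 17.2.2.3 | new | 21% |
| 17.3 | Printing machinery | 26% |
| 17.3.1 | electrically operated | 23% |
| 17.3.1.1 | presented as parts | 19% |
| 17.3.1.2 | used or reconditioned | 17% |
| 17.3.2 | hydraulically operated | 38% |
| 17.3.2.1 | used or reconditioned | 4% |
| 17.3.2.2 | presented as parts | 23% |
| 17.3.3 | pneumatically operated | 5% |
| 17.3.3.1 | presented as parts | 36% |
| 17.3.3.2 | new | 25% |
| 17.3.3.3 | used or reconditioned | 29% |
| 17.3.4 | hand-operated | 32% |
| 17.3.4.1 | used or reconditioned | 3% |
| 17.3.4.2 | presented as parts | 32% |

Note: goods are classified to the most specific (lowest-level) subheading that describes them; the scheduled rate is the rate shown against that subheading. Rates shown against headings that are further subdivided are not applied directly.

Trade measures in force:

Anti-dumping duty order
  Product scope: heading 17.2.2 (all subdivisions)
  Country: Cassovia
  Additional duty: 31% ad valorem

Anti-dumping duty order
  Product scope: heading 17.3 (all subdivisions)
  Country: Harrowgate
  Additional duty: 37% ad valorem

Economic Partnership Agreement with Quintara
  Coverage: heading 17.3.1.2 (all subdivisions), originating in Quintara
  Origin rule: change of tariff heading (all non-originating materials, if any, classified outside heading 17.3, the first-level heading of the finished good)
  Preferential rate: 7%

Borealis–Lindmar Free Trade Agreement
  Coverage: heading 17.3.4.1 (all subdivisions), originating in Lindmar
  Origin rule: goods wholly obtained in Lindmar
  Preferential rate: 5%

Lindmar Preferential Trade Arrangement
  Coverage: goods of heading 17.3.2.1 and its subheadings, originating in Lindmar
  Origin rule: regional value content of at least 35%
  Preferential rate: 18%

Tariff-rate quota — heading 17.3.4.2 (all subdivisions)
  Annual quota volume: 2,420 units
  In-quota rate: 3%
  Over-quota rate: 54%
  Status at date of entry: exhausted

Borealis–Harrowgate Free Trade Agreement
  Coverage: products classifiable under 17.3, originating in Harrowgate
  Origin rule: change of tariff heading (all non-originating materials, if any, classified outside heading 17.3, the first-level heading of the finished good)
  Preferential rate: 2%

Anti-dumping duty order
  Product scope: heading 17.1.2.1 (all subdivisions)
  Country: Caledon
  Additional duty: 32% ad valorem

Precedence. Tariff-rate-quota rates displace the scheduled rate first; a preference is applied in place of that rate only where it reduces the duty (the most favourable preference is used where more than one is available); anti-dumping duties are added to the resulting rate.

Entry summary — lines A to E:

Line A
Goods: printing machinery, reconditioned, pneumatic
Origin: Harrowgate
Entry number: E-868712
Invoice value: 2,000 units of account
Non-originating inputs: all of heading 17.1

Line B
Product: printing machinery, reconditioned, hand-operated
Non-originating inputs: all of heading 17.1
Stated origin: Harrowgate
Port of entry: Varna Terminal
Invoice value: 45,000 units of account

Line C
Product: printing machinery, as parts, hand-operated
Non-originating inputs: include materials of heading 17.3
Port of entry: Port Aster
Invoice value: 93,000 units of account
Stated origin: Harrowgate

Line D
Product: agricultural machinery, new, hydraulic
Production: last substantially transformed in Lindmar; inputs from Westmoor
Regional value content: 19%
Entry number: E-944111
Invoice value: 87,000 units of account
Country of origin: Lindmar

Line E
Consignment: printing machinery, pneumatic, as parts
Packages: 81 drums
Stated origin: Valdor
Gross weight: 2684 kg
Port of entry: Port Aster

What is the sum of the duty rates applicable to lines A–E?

Line A: printing → 17.3; pneumatic → 17.3.3; reconditioned → 17.3.3.3. Scheduled 29%. Harrowgate agreement on 17.3: CTH met → 2% available; preferential 2%; anti-dumping (Harrowgate, 17.3): +37%; total 2% + 37% = 39%. → 39%.
Line B: printing → 17.3; hand-operated → 17.3.4; reconditioned → 17.3.4.1. Scheduled 3%. Harrowgate agreement on 17.3: CTH met → 2% available; preferential 2%; anti-dumping (Harrowgate, 17.3): +37%; total 2% + 37% = 39%. → 39%.
Line C: printing → 17.3; hand-operated → 17.3.4; as parts → 17.3.4.2. Scheduled 32%. quota on 17.3.4.2 exhausted → over-quota 54%; Harrowgate agreement on 17.3: CTH not met; anti-dumping (Harrowgate, 17.3): +37%; total 54% + 37% = 91%. → 91%.
Line D: agricultural → 17.2; hydraulic → 17.2.1; new → 17.2.1.2. Scheduled 23%. Lindmar agreement on 17.3.4.1: 17.2.1.2 not covered; Lindmar agreement on 17.3.2.1: 17.2.1.2 not covered. → 23%.
Line E: printing → 17.3; pneumatic → 17.3.3; as parts → 17.3.3.1. Scheduled 36%. No special measure applies. → 36%.
Sum: 39% + 39% + 91% + 23% + 36% = 228%.

228%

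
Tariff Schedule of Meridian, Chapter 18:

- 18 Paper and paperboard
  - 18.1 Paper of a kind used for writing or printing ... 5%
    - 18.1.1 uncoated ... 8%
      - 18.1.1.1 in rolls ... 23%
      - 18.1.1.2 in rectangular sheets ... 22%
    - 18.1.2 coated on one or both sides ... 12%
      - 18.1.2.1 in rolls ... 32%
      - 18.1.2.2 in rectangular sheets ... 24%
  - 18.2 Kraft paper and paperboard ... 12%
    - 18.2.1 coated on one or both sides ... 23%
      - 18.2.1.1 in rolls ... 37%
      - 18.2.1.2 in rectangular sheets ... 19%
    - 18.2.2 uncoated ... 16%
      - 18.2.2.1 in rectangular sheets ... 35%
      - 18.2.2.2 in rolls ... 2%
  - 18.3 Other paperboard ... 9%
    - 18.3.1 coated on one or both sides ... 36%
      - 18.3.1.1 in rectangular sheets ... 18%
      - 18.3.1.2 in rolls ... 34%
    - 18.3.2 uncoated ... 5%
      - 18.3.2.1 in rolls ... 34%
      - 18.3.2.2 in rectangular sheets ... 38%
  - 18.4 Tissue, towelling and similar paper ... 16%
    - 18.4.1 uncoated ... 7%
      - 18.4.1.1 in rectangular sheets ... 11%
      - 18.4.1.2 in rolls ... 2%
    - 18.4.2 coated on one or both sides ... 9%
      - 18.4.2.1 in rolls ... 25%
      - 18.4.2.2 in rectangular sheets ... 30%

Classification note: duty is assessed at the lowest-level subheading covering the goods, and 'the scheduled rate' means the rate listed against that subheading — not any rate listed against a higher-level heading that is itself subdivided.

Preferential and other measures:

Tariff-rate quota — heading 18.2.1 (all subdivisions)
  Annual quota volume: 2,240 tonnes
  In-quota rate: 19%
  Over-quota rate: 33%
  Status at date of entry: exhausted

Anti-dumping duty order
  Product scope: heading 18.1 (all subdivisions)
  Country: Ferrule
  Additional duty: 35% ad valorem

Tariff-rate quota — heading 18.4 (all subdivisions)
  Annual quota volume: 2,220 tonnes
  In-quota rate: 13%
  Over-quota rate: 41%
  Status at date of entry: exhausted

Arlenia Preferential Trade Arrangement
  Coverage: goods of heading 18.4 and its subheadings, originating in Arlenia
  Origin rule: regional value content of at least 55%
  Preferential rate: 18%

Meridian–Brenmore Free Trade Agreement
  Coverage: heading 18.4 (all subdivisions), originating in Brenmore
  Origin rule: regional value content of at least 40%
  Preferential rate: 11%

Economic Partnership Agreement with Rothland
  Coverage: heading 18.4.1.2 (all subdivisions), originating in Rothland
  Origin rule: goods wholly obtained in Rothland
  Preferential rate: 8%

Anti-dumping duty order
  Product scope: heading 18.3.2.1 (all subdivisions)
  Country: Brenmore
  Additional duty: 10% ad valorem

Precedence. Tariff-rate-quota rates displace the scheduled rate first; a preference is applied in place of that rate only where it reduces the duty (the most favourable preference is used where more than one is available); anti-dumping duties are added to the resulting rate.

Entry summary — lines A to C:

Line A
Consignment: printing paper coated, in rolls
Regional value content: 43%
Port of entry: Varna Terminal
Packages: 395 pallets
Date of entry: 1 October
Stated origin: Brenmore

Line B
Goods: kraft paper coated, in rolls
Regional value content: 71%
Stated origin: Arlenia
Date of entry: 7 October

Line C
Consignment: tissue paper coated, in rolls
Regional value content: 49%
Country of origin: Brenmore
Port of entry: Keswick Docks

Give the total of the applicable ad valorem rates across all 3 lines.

76%

Line A: printing paper → 18.1; coated → 18.1.2; in rolls → 18.1.2.1. Scheduled 32%. Brenmore agreement on 18.4: 18.1.2.1 not covered. → 32%.
Line B: kraft paper → 18.2; coated → 18.2.1; in rolls → 18.2.1.1. Scheduled 37%. quota on 18.2.1 exhausted → over-quota 33%; Arlenia agreement on 18.4: 18.2.1.1 not covered. → 33%.
Line C: tissue paper → 18.4; coated → 18.4.2; in rolls → 18.4.2.1. Scheduled 25%. quota on 18.4 exhausted → over-quota 41%; Brenmore agreement on 18.4: RVC ≥ 40% → 11% available; preferential 11%. → 11%.
Sum: 32% + 33% + 11% = 76%.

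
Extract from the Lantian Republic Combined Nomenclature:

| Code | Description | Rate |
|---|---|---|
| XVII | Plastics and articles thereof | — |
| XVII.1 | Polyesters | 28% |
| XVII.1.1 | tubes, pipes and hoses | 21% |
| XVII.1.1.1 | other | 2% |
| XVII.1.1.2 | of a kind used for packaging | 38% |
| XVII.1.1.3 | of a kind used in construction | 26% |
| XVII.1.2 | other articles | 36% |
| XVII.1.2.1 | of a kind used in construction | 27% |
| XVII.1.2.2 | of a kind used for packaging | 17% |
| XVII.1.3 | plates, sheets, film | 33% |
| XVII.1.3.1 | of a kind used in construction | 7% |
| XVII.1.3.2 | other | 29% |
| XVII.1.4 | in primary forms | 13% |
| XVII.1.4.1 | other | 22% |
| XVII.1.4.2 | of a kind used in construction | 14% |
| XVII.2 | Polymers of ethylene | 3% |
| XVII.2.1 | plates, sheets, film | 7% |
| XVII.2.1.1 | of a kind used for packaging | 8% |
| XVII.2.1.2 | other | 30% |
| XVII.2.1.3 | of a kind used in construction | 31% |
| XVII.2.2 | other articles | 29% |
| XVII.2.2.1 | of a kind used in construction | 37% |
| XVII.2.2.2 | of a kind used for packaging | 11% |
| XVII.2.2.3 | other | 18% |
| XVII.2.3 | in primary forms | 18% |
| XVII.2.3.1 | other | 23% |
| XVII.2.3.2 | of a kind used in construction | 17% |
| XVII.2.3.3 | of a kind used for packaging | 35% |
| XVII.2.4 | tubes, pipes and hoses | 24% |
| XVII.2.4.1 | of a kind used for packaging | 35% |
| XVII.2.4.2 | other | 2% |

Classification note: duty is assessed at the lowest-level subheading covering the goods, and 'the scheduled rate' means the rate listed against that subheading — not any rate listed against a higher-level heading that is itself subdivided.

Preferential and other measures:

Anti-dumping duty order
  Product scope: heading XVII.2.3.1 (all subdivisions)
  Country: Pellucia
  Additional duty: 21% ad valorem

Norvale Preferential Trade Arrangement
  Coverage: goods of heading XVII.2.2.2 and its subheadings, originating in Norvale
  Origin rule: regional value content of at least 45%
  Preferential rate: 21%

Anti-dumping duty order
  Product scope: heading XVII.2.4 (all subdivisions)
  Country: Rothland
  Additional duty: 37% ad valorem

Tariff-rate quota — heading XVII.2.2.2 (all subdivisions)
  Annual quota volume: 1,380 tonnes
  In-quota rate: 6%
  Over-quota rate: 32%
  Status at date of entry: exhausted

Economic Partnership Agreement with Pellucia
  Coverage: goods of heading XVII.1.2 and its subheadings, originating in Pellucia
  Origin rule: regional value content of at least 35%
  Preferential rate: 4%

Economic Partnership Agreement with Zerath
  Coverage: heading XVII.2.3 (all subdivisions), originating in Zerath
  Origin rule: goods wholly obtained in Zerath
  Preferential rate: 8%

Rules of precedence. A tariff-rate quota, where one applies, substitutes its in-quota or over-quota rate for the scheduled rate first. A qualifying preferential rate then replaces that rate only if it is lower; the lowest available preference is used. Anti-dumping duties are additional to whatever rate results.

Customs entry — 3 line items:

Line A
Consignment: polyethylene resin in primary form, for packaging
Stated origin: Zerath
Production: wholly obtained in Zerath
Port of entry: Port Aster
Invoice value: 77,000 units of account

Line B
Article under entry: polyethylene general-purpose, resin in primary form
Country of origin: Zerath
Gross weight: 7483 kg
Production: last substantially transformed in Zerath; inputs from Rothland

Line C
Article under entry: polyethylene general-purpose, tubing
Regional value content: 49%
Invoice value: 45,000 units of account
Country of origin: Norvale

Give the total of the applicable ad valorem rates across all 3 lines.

Line A: polyethylene → XVII.2; resin in primary form → XVII.2.3; for packaging → XVII.2.3.3. Scheduled 35%. Zerath agreement on XVII.2.3: wholly obtained → 8% available; preferential 8%. → 8%.
Line B: polyethylene → XVII.2; resin in primary form → XVII.2.3; general-purpose → XVII.2.3.1. Scheduled 23%. Zerath agreement on XVII.2.3: not wholly obtained. → 23%.
Line C: polyethylene → XVII.2; tubing → XVII.2.4; general-purpose → XVII.2.4.2. Scheduled 2%. Norvale agreement on XVII.2.2.2: XVII.2.4.2 not covered. → 2%.
Sum: 8% + 23% + 2% = 33%.

33%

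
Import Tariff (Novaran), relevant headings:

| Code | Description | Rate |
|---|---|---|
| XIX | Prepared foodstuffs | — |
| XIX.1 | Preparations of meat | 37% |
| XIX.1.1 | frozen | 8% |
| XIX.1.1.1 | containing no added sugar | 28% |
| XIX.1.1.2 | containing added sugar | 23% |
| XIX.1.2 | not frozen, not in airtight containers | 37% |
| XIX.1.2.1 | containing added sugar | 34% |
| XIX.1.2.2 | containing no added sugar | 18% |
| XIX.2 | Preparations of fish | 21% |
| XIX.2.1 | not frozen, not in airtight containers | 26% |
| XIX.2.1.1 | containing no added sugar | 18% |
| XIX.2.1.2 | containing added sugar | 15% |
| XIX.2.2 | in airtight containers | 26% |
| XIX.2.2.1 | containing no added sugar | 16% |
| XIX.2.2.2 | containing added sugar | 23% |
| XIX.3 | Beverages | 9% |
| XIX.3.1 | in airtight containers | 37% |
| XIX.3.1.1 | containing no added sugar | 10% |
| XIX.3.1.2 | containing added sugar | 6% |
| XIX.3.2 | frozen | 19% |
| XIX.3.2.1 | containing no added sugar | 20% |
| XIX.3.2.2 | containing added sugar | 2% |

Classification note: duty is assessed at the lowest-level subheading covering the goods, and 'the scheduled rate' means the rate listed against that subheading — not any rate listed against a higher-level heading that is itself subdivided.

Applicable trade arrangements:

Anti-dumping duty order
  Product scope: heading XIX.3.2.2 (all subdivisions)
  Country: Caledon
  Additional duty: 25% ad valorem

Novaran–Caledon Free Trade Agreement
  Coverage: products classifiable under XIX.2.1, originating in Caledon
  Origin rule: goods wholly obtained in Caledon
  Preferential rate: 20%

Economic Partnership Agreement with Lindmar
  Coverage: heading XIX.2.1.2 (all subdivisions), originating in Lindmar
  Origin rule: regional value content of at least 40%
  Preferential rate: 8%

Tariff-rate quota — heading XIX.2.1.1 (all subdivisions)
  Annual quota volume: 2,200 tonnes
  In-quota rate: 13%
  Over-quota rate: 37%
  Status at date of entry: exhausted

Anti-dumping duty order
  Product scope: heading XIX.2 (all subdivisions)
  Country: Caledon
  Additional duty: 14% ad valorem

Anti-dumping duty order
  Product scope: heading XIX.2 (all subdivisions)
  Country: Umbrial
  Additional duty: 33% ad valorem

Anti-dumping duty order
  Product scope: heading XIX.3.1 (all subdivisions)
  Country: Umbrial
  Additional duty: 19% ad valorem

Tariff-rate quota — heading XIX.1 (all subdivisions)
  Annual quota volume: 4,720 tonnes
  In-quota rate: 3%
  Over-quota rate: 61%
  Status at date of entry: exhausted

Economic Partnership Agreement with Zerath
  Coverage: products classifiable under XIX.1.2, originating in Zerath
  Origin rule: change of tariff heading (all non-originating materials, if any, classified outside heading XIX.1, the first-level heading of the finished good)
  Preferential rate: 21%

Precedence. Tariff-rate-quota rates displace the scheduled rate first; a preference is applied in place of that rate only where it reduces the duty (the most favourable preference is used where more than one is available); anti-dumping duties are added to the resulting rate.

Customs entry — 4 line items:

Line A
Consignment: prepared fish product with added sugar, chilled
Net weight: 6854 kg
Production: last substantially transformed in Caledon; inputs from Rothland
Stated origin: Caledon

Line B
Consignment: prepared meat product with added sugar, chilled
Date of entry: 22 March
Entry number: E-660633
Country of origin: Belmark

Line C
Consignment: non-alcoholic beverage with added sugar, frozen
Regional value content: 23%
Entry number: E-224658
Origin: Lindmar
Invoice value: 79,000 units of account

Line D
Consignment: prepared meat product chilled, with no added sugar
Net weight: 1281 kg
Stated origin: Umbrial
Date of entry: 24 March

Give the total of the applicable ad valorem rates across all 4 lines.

Line A: prepared fish product → XIX.2; chilled → XIX.2.1; with added sugar → XIX.2.1.2. Scheduled 15%. Caledon agreement on XIX.2.1: not wholly obtained; anti-dumping (Caledon, XIX.2): +14%; total 15% + 14% = 29%. → 29%.
Line B: prepared meat product → XIX.1; chilled → XIX.1.2; with added sugar → XIX.1.2.1. Scheduled 34%. quota on XIX.1 exhausted → over-quota 61%. → 61%.
Line C: non-alcoholic beverage → XIX.3; frozen → XIX.3.2; with added sugar → XIX.3.2.2. Scheduled 2%. Lindmar agreement on XIX.2.1.2: XIX.3.2.2 not covered. → 2%.
Line D: prepared meat product → XIX.1; chilled → XIX.1.2; with no added sugar → XIX.1.2.2. Scheduled 18%. quota on XIX.1 exhausted → over-quota 61%. → 61%.
Sum: 29% + 61% + 2% + 61% = 153%.

153%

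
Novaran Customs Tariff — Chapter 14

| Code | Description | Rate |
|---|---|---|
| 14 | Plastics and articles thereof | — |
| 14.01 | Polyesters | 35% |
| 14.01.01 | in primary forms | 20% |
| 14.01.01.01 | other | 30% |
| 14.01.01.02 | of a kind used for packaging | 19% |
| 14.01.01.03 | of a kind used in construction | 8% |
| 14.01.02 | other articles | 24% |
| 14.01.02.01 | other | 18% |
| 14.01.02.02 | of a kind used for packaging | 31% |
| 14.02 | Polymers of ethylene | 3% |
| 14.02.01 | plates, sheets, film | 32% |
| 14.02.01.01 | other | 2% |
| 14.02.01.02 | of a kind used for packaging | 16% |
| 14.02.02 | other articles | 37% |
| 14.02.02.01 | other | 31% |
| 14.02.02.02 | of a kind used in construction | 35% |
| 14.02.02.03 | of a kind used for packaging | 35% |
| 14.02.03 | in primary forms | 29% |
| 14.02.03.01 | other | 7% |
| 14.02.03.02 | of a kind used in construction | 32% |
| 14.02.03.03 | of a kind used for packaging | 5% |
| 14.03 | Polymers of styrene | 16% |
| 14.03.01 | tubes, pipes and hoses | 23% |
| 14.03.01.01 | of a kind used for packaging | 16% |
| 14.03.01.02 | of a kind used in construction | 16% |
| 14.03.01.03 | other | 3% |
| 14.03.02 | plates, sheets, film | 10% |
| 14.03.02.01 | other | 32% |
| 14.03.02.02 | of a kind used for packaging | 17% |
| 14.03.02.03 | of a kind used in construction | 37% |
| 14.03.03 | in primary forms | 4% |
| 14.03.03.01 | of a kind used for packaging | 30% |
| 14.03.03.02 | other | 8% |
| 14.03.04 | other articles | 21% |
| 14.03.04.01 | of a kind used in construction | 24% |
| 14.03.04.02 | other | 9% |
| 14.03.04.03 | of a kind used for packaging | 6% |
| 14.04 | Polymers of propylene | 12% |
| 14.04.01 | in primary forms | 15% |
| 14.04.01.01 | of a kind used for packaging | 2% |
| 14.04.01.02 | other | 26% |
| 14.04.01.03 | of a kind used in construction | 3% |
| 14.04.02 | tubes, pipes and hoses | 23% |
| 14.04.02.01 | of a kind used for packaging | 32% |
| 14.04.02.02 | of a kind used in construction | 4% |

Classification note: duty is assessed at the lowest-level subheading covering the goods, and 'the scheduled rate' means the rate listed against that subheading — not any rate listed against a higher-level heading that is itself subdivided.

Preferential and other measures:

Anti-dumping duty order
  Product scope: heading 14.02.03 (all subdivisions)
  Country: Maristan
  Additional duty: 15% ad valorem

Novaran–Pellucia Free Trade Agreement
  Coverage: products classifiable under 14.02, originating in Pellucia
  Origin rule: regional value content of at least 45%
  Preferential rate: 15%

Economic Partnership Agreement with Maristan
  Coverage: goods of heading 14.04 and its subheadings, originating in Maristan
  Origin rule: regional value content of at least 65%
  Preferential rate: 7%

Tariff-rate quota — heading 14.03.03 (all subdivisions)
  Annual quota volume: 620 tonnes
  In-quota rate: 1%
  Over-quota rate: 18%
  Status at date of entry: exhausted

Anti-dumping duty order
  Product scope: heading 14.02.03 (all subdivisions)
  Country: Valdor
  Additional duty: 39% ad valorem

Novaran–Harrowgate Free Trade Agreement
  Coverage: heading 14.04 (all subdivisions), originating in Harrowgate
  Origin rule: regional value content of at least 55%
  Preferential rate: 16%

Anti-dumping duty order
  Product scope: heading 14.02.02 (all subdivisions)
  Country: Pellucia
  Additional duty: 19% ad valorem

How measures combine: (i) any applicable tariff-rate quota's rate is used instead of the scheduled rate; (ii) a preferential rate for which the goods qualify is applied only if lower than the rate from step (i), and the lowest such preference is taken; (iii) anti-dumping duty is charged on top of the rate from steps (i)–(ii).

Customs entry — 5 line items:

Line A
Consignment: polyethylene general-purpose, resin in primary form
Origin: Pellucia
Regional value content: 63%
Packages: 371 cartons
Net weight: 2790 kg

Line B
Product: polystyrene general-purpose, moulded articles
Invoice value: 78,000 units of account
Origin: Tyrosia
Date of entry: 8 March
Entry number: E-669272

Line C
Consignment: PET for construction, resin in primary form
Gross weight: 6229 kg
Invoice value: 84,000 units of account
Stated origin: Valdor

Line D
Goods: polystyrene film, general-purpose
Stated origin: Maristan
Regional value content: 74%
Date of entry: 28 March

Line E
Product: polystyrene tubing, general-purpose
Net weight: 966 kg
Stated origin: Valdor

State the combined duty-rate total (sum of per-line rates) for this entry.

59%

Line A: polyethylene → 14.02; resin in primary form → 14.02.03; general-purpose → 14.02.03.01. Scheduled 7%. Pellucia agreement on 14.02: RVC ≥ 45% → 15% available; preference 15% not lower than 7% → no reduction. → 7%.
Line B: polystyrene → 14.03; moulded articles → 14.03.04; general-purpose → 14.03.04.02. Scheduled 9%. No special measure applies. → 9%.
Line C: PET → 14.01; resin in primary form → 14.01.01; for construction → 14.01.01.03. Scheduled 8%. No special measure applies. → 8%.
Line D: polystyrene → 14.03; film → 14.03.02; general-purpose → 14.03.02.01. Scheduled 32%. Maristan agreement on 14.04: 14.03.02.01 not covered. → 32%.
Line E: polystyrene → 14.03; tubing → 14.03.01; general-purpose → 14.03.01.03. Scheduled 3%. No special measure applies. → 3%.
Sum: 7% + 9% + 8% + 32% + 3% = 59%.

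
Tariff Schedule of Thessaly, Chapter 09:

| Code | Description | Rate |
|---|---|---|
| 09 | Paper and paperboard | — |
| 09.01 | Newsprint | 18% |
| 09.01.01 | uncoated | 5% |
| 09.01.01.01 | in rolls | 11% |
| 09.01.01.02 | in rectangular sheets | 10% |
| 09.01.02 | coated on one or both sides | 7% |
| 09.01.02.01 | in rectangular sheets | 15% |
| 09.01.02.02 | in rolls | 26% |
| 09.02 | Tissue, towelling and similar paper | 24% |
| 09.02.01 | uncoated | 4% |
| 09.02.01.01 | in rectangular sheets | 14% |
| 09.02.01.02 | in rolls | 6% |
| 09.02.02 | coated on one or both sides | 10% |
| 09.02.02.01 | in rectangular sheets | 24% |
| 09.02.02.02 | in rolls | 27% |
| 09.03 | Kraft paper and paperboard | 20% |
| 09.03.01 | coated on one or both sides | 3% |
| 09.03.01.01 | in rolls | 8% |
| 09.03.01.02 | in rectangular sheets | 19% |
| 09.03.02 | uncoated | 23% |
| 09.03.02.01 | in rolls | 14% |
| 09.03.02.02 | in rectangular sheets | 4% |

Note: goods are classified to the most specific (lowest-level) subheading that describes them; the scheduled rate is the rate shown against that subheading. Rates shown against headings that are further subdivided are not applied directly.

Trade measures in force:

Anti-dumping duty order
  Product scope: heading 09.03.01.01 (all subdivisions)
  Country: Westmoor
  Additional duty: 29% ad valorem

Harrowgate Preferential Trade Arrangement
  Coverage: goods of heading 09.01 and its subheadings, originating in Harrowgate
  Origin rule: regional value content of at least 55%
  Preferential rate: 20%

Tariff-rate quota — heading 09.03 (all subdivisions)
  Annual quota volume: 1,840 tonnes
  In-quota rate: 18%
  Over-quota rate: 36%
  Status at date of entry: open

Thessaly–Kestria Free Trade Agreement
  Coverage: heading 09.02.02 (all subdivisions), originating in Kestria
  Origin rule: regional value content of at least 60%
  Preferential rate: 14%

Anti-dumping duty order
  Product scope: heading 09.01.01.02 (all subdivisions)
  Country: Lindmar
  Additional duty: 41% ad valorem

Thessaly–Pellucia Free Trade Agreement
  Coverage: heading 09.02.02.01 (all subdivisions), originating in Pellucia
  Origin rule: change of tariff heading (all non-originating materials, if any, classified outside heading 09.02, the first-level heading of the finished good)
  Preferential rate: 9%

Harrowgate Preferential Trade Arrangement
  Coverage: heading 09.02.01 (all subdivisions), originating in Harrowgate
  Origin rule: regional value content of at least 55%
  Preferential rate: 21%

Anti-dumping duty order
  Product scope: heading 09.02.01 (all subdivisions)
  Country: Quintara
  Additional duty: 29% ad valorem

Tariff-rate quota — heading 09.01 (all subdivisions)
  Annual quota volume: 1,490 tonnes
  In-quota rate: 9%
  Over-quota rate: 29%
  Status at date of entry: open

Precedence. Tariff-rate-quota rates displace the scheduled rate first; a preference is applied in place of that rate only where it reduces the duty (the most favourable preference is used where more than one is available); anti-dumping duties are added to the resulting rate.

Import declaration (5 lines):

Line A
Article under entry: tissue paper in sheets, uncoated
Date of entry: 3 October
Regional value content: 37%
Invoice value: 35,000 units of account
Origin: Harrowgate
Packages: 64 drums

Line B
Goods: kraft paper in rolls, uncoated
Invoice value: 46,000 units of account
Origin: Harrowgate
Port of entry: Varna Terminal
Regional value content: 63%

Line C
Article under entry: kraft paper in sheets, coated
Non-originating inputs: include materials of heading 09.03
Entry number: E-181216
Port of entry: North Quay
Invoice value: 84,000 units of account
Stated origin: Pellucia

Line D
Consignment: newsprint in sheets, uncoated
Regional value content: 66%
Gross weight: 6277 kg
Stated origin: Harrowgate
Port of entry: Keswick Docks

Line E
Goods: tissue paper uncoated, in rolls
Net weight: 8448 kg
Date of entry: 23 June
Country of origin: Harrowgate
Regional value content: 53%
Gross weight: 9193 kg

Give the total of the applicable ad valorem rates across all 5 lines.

65%

Line A: tissue paper → 09.02; uncoated → 09.02.01; in sheets → 09.02.01.01. Scheduled 14%. Harrowgate agreement on 09.01: 09.02.01.01 not covered; Harrowgate agreement on 09.02.01: RVC < 55%. → 14%.
Line B: kraft paper → 09.03; uncoated → 09.03.02; in rolls → 09.03.02.01. Scheduled 14%. quota on 09.03 open → in-quota 18%; Harrowgate agreement on 09.01: 09.03.02.01 not covered; Harrowgate agreement on 09.02.01: 09.03.02.01 not covered. → 18%.
Line C: kraft paper → 09.03; coated → 09.03.01; in sheets → 09.03.01.02. Scheduled 19%. quota on 09.03 open → in-quota 18%; Pellucia agreement on 09.02.02.01: 09.03.01.02 not covered. → 18%.
Line D: newsprint → 09.01; uncoated → 09.01.01; in sheets → 09.01.01.02. Scheduled 10%. quota on 09.01 open → in-quota 9%; Harrowgate agreement on 09.01: RVC ≥ 55% → 20% available; Harrowgate agreement on 09.02.01: 09.01.01.02 not covered; preference 20% not lower than 9% → no reduction. → 9%.
Line E: tissue paper → 09.02; uncoated → 09.02.01; in rolls → 09.02.01.02. Scheduled 6%. Harrowgate agreement on 09.01: 09.02.01.02 not covered; Harrowgate agreement on 09.02.01: RVC < 55%. → 6%.
Sum: 14% + 18% + 18% + 9% + 6% = 65%.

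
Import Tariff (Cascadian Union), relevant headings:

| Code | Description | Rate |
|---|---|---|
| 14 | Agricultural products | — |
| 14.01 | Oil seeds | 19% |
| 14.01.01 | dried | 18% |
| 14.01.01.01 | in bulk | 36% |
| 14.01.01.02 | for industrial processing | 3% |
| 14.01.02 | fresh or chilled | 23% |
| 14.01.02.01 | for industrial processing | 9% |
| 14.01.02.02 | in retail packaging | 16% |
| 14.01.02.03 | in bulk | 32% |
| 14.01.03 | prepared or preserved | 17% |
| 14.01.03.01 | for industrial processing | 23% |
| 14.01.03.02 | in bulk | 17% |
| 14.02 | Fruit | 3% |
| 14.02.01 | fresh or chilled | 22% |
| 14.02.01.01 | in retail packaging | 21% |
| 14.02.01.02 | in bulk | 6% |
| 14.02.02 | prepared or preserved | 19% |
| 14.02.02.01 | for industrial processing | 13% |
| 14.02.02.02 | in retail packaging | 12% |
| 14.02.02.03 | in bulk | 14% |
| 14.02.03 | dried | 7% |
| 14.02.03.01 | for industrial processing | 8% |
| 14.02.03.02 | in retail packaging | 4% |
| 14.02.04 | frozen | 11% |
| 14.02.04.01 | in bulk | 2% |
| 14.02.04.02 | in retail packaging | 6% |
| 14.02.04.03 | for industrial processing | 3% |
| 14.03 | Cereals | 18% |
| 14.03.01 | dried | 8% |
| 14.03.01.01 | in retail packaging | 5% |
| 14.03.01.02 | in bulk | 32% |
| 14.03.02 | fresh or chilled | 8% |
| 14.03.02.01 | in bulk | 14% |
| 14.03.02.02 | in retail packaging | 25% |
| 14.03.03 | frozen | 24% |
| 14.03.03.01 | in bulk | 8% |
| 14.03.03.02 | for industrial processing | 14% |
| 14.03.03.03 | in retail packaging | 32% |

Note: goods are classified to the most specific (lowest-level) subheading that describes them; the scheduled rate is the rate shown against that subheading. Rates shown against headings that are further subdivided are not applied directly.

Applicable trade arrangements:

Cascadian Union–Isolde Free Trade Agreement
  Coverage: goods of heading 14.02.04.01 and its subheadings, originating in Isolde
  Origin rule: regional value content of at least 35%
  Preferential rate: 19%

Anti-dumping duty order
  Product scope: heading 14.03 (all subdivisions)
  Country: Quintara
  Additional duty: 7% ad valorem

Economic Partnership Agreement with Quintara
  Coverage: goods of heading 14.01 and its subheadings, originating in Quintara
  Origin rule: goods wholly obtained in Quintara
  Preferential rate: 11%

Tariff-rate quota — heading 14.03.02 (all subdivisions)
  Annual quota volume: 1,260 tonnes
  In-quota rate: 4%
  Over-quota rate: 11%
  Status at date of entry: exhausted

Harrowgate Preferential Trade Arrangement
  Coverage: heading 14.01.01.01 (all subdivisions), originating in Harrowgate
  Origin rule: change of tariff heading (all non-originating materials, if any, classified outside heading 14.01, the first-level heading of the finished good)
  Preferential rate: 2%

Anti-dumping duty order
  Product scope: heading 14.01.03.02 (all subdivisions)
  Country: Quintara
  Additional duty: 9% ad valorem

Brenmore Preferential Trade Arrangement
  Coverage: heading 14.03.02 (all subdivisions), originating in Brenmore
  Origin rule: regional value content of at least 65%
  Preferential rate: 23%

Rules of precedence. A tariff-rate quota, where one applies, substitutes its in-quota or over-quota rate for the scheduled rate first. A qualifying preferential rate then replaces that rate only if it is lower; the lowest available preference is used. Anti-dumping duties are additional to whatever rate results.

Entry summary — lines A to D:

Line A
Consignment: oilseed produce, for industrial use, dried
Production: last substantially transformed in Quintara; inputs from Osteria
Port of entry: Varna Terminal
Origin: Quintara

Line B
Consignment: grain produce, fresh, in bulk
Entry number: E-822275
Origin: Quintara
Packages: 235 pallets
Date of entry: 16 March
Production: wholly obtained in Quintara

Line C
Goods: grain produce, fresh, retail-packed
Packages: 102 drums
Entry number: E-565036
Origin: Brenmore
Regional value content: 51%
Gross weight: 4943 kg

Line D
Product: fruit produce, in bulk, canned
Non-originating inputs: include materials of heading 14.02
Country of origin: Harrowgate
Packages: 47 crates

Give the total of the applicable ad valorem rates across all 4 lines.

46%

Line A: oilseed → 14.01; dried → 14.01.01; for industrial use → 14.01.01.02. Scheduled 3%. Quintara agreement on 14.01: not wholly obtained. → 3%.
Line B: grain → 14.03; fresh → 14.03.02; in bulk → 14.03.02.01. Scheduled 14%. quota on 14.03.02 exhausted → over-quota 11%; Quintara agreement on 14.01: 14.03.02.01 not covered; anti-dumping (Quintara, 14.03): +7%; total 11% + 7% = 18%. → 18%.
Line C: grain → 14.03; fresh → 14.03.02; retail-packed → 14.03.02.02. Scheduled 25%. quota on 14.03.02 exhausted → over-quota 11%; Brenmore agreement on 14.03.02: RVC < 65%. → 11%.
Line D: fruit → 14.02; canned → 14.02.02; in bulk → 14.02.02.03. Scheduled 14%. Harrowgate agreement on 14.01.01.01: 14.02.02.03 not covered. → 14%.
Sum: 3% + 18% + 11% + 14% = 46%.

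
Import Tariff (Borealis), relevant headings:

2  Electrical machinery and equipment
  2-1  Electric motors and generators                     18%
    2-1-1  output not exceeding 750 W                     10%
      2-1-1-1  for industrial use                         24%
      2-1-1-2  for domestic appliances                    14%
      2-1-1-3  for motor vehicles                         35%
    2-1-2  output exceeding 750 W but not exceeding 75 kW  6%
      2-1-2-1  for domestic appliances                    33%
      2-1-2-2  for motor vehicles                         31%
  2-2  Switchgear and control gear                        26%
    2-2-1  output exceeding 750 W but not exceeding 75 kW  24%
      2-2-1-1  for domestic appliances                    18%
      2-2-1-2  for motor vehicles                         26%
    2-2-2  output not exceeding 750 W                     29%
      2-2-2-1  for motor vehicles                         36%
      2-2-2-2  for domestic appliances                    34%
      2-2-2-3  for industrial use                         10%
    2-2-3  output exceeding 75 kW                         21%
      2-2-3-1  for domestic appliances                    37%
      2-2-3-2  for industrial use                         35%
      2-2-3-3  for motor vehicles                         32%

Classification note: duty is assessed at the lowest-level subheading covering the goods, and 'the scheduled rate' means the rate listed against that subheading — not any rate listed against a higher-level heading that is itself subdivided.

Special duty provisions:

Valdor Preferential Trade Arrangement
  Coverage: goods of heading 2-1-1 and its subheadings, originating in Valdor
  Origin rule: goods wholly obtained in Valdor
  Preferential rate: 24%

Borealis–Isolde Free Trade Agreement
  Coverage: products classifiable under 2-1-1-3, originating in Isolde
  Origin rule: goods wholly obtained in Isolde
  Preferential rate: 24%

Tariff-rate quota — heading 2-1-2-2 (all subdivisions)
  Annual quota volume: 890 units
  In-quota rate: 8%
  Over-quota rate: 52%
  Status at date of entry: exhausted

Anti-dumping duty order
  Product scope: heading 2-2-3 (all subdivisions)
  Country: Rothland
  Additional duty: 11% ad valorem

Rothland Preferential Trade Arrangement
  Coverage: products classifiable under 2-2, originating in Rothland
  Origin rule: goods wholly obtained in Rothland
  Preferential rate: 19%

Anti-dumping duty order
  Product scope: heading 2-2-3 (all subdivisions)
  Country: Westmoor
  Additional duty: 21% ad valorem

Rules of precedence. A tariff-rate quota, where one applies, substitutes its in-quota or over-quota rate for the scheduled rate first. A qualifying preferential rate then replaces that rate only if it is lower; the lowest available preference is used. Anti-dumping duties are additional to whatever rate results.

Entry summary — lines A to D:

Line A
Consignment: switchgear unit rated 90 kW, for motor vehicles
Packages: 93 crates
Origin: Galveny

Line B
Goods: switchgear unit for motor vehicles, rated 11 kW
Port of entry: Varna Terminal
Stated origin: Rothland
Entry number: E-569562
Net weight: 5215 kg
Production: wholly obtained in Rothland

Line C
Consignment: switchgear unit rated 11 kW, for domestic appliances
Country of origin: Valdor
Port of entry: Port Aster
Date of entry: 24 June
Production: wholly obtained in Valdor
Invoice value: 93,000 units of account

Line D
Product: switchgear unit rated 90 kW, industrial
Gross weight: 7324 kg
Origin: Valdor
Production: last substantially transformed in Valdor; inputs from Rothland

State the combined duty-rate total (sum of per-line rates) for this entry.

Line A: switchgear unit → 2-2; rated 90 kW → 2-2-3; for motor vehicles → 2-2-3-3. Scheduled 32%. No special measure applies. → 32%.
Line B: switchgear unit → 2-2; rated 11 kW → 2-2-1; for motor vehicles → 2-2-1-2. Scheduled 26%. Rothland agreement on 2-2: wholly obtained → 19% available; preferential 19%. → 19%.
Line C: switchgear unit → 2-2; rated 11 kW → 2-2-1; for domestic appliances → 2-2-1-1. Scheduled 18%. Valdor agreement on 2-1-1: 2-2-1-1 not covered. → 18%.
Line D: switchgear unit → 2-2; rated 90 kW → 2-2-3; industrial → 2-2-3-2. Scheduled 35%. Valdor agreement on 2-1-1: 2-2-3-2 not covered. → 35%.
Sum: 32% + 19% + 18% + 35% = 104%.

104%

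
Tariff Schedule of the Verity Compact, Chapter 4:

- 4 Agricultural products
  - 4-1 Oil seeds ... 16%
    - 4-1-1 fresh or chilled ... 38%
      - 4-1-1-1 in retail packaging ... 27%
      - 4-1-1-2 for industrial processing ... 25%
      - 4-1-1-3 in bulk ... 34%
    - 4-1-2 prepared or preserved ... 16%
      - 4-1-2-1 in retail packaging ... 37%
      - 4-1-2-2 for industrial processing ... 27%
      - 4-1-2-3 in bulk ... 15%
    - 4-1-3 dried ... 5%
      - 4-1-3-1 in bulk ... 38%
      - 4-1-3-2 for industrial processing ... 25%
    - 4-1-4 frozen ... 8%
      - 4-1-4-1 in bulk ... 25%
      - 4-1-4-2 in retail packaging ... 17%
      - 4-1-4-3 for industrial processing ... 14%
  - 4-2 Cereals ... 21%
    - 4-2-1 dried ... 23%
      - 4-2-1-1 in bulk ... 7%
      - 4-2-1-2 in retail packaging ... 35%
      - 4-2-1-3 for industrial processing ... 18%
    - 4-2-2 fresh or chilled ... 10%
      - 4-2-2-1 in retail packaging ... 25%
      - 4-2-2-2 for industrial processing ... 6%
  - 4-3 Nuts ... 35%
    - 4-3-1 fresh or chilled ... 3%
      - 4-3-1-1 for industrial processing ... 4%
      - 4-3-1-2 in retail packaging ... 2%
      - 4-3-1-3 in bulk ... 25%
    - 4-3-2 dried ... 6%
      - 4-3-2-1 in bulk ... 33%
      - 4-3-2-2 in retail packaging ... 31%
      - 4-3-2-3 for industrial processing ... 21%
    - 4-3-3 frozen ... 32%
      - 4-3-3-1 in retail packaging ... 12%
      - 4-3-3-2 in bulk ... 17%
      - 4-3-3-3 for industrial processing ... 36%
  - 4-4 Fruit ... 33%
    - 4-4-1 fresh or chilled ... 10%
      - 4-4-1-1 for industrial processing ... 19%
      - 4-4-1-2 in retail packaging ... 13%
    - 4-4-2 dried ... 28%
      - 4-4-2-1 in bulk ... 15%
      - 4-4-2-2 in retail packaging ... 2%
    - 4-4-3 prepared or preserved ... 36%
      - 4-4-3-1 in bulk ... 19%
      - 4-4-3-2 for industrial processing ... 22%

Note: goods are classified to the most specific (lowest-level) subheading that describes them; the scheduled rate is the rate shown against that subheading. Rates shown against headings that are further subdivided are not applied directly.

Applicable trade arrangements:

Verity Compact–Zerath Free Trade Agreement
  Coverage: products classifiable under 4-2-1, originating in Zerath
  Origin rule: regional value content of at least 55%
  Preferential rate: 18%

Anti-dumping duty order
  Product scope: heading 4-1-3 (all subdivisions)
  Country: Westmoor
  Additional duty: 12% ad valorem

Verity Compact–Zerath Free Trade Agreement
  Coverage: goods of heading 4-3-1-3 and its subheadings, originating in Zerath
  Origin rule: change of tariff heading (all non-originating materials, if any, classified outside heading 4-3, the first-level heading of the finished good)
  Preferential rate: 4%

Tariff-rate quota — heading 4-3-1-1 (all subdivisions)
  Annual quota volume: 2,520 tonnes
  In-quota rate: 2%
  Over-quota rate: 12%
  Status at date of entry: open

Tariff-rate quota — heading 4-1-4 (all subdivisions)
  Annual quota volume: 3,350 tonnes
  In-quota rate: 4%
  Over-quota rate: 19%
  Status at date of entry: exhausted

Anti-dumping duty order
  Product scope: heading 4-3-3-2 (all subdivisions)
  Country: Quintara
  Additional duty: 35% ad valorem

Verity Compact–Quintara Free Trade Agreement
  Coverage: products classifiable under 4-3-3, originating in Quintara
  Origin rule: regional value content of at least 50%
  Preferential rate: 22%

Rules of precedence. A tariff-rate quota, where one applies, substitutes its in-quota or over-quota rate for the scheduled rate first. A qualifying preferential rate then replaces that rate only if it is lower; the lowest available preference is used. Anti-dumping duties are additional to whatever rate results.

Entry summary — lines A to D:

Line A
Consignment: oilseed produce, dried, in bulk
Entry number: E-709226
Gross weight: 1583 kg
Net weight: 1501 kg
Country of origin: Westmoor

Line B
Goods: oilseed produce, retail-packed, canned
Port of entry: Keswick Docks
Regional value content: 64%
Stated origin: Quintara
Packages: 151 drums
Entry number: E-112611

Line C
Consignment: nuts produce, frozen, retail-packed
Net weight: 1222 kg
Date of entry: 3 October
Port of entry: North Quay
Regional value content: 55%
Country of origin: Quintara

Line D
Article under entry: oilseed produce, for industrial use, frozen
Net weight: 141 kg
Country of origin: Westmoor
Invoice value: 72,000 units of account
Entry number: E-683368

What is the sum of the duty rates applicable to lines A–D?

118%

Line A: oilseed → 4-1; dried → 4-1-3; in bulk → 4-1-3-1. Scheduled 38%. anti-dumping (Westmoor, 4-1-3): +12%; total 38% + 12% = 50%. → 50%.
Line B: oilseed → 4-1; canned → 4-1-2; retail-packed → 4-1-2-1. Scheduled 37%. Quintara agreement on 4-3-3: 4-1-2-1 not covered. → 37%.
Line C: nuts → 4-3; frozen → 4-3-3; retail-packed → 4-3-3-1. Scheduled 12%. Quintara agreement on 4-3-3: RVC ≥ 50% → 22% available; preference 22% not lower than 12% → no reduction. → 12%.
Line D: oilseed → 4-1; frozen → 4-1-4; for industrial use → 4-1-4-3. Scheduled 14%. quota on 4-1-4 exhausted → over-quota 19%. → 19%.
Sum: 50% + 37% + 12% + 19% = 118%.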